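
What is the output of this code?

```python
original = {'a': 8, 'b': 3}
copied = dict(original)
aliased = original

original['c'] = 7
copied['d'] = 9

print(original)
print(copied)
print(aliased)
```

Key concept: dict() creates copy, assignment creates alias.
Step by step:
`original = {'a': 8, 'b': 3}` → original = {'a': 8, 'b': 3}
`copied = dict(original)` → copied = {'a': 8, 'b': 3}
`aliased = original` → aliased = {'a': 8, 'b': 3} (same object as original)
`original['c'] = 7` → original = {'a': 8, 'b': 3, 'c': 7} (same object as aliased); aliased = {'a': 8, 'b': 3, 'c': 7} (same object as original)
`copied['d'] = 9` → copied = {'a': 8, 'b': 3, 'd': 9}
`print(original)` → prints {'a': 8, 'b': 3, 'c': 7}
`print(copied)` → prints {'a': 8, 'b': 3, 'd': 9}
`print(aliased)` → prints {'a': 8, 'b': 3, 'c': 7}

Answer:
{'a': 8, 'b': 3, 'c': 7}
{'a': 8, 'b': 3, 'd': 9}
{'a': 8, 'b': 3, 'c': 7}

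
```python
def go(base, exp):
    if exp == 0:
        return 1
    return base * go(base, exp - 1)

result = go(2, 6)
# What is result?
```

go(2, 6) = 2 * 2 * 2 * 2 * 2 * 2 = 64

Answer: 64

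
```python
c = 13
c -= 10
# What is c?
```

Trace:
`c = 13` → c = 13
`c -= 10` → c = 3
So c = 3

Answer: 3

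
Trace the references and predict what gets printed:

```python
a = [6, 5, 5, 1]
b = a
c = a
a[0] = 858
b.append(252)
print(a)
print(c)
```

Key concept: multiple aliases.
Step by step:
`a = [6, 5, 5, 1]` → a = [6, 5, 5, 1]
`b = a` → b = [6, 5, 5, 1] (same object as a)
`c = a` → c = [6, 5, 5, 1] (same object as a, b)
`a[0] = 858` → a = [858, 5, 5, 1] (same object as b, c); b = [858, 5, 5, 1] (same object as a, c); c = [858, 5, 5, 1] (same object as a, b)
`b.append(252)` → a = [858, 5, 5, 1, 252] (same object as b, c); b = [858, 5, 5, 1, 252] (same object as a, c); c = [858, 5, 5, 1, 252] (same object as a, b)
`print(a)` → prints [858, 5, 5, 1, 252]
`print(c)` → prints [858, 5, 5, 1, 252]

Answer:
[858, 5, 5, 1, 252]
[858, 5, 5, 1, 252]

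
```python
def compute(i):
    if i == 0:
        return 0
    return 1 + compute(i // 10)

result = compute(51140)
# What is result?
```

Count of digits of 51140: 5

Answer: 5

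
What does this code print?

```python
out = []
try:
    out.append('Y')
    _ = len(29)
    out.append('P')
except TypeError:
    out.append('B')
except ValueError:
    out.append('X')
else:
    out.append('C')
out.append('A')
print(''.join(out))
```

Execution trace: 'Y' (try body) → 'B' (except TypeError) → 'A' (after the try/except). Output: YBA

Answer: YBA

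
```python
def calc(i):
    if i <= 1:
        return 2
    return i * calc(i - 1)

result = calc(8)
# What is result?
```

calc(8) = 8 * 7 * 6 * 5 * 4 * 3 * 2 * 2 = 80640

Answer: 80640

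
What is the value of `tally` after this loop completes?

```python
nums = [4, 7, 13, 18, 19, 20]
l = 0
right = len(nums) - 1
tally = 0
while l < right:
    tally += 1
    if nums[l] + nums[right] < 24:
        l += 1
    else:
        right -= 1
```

Steps to find pair summing to 24
`tally` takes the values: 0 → 1 → 2 → 3 → 4 → 5

Answer: 5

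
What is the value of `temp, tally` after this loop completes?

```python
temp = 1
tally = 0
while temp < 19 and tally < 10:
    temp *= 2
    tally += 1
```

Double until >= 19 or 10 iterations
`temp, tally` takes the values: (1, 0) → (2, 0) → (2, 1) → (4, 1) → (4, 2) → (8, 2) → (8, 3) → (16, 3) → (16, 4) → (32, 4) → (32, 5)

Answer: 32, 5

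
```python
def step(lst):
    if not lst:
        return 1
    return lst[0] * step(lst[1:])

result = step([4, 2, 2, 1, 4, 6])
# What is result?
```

Product over [4, 2, 2, 1, 4, 6] = 4 * 2 * 2 * 1 * 4 * 6 = 384

Answer: 384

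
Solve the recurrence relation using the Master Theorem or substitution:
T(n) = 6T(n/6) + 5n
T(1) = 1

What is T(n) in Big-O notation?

By Master Theorem: a=6, b=6, f(n)=5n. Since log_6(6) = 1 and f(n) = Θ(n^1), Case 2 applies. T(n) = O(n log n).

Answer: O(n log n)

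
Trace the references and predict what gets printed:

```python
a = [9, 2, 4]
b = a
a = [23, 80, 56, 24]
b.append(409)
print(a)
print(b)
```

Key concept: rebinding vs mutation: a is rebound to a new list, b still points at the original.
Step by step:
`a = [9, 2, 4]` → a = [9, 2, 4]
`b = a` → b = [9, 2, 4] (same object as a)
`a = [23, 80, 56, 24]` → a = [23, 80, 56, 24]
`b.append(409)` → b = [9, 2, 4, 409]
`print(a)` → prints [23, 80, 56, 24]
`print(b)` → prints [9, 2, 4, 409]

Answer:
[23, 80, 56, 24]
[9, 2, 4, 409]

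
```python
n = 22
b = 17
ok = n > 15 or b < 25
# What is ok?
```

Trace:
`n = 22` → n = 22
`b = 17` → b = 17
`ok = n > 15 or b < 25` → ok = True
So ok = True

Answer: True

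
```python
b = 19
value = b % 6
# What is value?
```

Trace:
`b = 19` → b = 19
`value = b % 6` → value = 1
So value = 1

Answer: 1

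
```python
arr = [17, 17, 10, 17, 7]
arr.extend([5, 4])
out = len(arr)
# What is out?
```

Trace:
`arr = [17, 17, 10, 17, 7]` → arr = [17, 17, 10, 17, 7]
`arr.extend([5, 4])` → arr = [17, 17, 10, 17, 7, 5, 4]
`out = len(arr)` → out = 7
So out = 7

Answer: 7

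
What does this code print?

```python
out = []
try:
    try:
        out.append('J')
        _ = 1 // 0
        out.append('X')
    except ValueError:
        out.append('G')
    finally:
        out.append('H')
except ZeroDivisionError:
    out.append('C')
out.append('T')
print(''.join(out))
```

Execution trace: 'J' (try body) → 'H' (finally) → 'C' (outer except ZeroDivisionError) → 'T' (after the try/except). Output: JHCT

Answer: JHCT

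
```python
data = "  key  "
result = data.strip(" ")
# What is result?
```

Trace:
`data = "  key  "` → data = '  key  '
`result = data.strip(" ")` → result = 'key'
So result = 'key'

Answer: 'key'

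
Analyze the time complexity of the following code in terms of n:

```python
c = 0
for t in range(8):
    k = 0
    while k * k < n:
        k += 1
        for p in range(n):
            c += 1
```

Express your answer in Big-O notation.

Each loop level contributes: 1 × √n × n. Multiplying the contributions gives O(n√n).

Answer: O(n√n)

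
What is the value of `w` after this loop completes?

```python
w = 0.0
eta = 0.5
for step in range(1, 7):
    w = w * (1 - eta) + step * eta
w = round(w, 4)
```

Moving average with lr=0.5
`w` takes the values: 0.0 → 0.5 → 1.25 → 2.125 → 3.0625 → 4.03125 → 5.015625 → 5.0156

Answer: 5.0156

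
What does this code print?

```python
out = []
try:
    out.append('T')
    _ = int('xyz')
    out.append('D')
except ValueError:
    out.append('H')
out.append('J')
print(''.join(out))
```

Execution trace: 'T' (try body) → 'H' (except ValueError) → 'J' (after the try/except). Output: THJ

Answer: THJ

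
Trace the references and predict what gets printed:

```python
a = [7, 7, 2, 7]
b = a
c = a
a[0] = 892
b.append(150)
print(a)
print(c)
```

Key concept: multiple aliases.
Step by step:
`a = [7, 7, 2, 7]` → a = [7, 7, 2, 7]
`b = a` → b = [7, 7, 2, 7] (same object as a)
`c = a` → c = [7, 7, 2, 7] (same object as a, b)
`a[0] = 892` → a = [892, 7, 2, 7] (same object as b, c); b = [892, 7, 2, 7] (same object as a, c); c = [892, 7, 2, 7] (same object as a, b)
`b.append(150)` → a = [892, 7, 2, 7, 150] (same object as b, c); b = [892, 7, 2, 7, 150] (same object as a, c); c = [892, 7, 2, 7, 150] (same object as a, b)
`print(a)` → prints [892, 7, 2, 7, 150]
`print(c)` → prints [892, 7, 2, 7, 150]

Answer:
[892, 7, 2, 7, 150]
[892, 7, 2, 7, 150]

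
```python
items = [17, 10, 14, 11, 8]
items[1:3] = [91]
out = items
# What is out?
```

Trace:
`items = [17, 10, 14, 11, 8]` → items = [17, 10, 14, 11, 8]
`items[1:3] = [91]` → items = [17, 91, 11, 8]
`out = items` → out = [17, 91, 11, 8]
So out = [17, 91, 11, 8]

Answer: [17, 91, 11, 8]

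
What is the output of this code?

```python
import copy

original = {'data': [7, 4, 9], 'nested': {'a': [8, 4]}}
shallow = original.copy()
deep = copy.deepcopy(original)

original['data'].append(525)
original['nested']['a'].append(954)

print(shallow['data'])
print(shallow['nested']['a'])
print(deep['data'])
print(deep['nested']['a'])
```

Key concept: comparing shallow vs deep copy.
Step by step:
`original = {'data': [7, 4, 9], 'nested': {'a': [8, 4]}}` → original = {'data': [7, 4, 9], 'nested': {'a': [8, 4]}}
`shallow = original.copy()` → shallow = {'data': [7, 4, 9], 'nested': {'a': [8, 4]}}
`deep = copy.deepcopy(original)` → deep = {'data': [7, 4, 9], 'nested': {'a': [8, 4]}}
`original['data'].append(525)` → original = {'data': [7, 4, 9, 525], 'nested': {'a': [8, 4]}}; shallow = {'data': [7, 4, 9, 525], 'nested': {'a': [8, 4]}}
`original['nested']['a'].append(954)` → original = {'data': [7, 4, 9, 525], 'nested': {'a': [8, 4, 954]}}; shallow = {'data': [7, 4, 9, 525], 'nested': {'a': [8, 4, 954]}}
`print(shallow['data'])` → prints [7, 4, 9, 525]
`print(shallow['nested']['a'])` → prints [8, 4, 954]
`print(deep['data'])` → prints [7, 4, 9]
`print(deep['nested']['a'])` → prints [8, 4]

Answer:
[7, 4, 9, 525]
[8, 4, 954]
[7, 4, 9]
[8, 4]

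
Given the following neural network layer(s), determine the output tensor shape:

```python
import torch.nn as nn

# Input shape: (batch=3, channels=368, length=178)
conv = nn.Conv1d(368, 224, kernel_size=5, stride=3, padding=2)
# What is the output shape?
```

Input: (3, 368, 178) -> Output: (3, 224, 60)

Answer: (3, 224, 60)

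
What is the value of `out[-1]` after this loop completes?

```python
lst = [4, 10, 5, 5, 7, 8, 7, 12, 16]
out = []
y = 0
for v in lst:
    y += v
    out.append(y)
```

Cumulative sum ends at 74
`out` takes the values: [] → [4] → [4, 14] → [4, 14, 19] → [4, 14, 19, 24] → [4, 14, 19, 24, 31] → [4, 14, 19, 24, 31, 39] → [4, 14, 19, 24, 31, 39, 46] → [4, 14, 19, 24, 31, 39, 46, 58] → [4, 14, 19, 24, 31, 39, 46, 58, 74]
So `out[-1]` = 74

Answer: 74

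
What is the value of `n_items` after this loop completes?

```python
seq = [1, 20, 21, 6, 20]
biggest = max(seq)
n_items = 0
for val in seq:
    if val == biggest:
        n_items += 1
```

Count of max value 21 in [1, 20, 21, 6, 20]
`n_items` takes the values: 0 → 1

Answer: 1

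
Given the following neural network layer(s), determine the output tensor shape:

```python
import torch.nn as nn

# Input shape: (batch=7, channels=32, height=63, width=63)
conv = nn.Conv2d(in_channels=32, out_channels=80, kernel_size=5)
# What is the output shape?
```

Input: (7, 32, 63, 63) -> Output: (7, 80, 59, 59)

Answer: (7, 80, 59, 59)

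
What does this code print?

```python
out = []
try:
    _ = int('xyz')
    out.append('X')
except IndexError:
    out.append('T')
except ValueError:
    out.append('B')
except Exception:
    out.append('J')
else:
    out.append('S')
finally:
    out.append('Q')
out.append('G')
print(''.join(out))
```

Execution trace: 'B' (except ValueError) → 'Q' (finally) → 'G' (after the try/except). Output: BQG

Answer: BQG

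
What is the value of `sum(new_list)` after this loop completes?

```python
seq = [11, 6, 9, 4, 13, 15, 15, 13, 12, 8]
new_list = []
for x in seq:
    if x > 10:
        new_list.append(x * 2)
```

Sum of doubled values > 10
`new_list` takes the values: [] → [22] → [22, 26] → [22, 26, 30] → [22, 26, 30, 30] → [22, 26, 30, 30, 26] → [22, 26, 30, 30, 26, 24]
So `sum(new_list)` = 158

Answer: 158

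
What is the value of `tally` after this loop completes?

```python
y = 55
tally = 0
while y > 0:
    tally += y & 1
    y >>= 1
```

Count set bits in 55 (binary: 0b110111)
`tally` takes the values: 0 → 1 → 2 → 3 → 4 → 5

Answer: 5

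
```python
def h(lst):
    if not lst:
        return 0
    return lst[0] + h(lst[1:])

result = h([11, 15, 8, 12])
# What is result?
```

11 + 15 + 8 + 12 + 0 = 46

Answer: 46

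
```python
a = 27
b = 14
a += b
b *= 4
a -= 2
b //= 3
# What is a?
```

Trace:
`a = 27` → a = 27
`b = 14` → b = 14
`a += b` → a = 41
`b *= 4` → b = 56
`a -= 2` → a = 39
`b //= 3` → b = 18
So a = 39

Answer: 39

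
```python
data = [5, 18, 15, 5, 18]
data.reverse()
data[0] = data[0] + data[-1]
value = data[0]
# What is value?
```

Trace:
`data = [5, 18, 15, 5, 18]` → data = [5, 18, 15, 5, 18]
`data.reverse()` → data = [18, 5, 15, 18, 5]
`data[0] = data[0] + data[-1]` → data = [23, 5, 15, 18, 5]
`value = data[0]` → value = 23
So value = 23

Answer: 23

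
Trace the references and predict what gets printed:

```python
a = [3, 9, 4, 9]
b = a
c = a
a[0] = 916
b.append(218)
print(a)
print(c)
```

Key concept: multiple aliases.
Step by step:
`a = [3, 9, 4, 9]` → a = [3, 9, 4, 9]
`b = a` → b = [3, 9, 4, 9] (same object as a)
`c = a` → c = [3, 9, 4, 9] (same object as a, b)
`a[0] = 916` → a = [916, 9, 4, 9] (same object as b, c); b = [916, 9, 4, 9] (same object as a, c); c = [916, 9, 4, 9] (same object as a, b)
`b.append(218)` → a = [916, 9, 4, 9, 218] (same object as b, c); b = [916, 9, 4, 9, 218] (same object as a, c); c = [916, 9, 4, 9, 218] (same object as a, b)
`print(a)` → prints [916, 9, 4, 9, 218]
`print(c)` → prints [916, 9, 4, 9, 218]

Answer:
[916, 9, 4, 9, 218]
[916, 9, 4, 9, 218]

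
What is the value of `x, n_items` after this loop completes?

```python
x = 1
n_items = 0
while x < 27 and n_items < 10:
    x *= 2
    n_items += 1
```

Double until >= 27 or 10 iterations
`x, n_items` takes the values: (1, 0) → (2, 0) → (2, 1) → (4, 1) → (4, 2) → (8, 2) → (8, 3) → (16, 3) → (16, 4) → (32, 4) → (32, 5)

Answer: 32, 5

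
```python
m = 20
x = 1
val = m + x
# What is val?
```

Trace:
`m = 20` → m = 20
`x = 1` → x = 1
`val = m + x` → val = 21
So val = 21

Answer: 21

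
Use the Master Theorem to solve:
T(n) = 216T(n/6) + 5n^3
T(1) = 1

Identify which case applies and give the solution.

a=216, b=6, f(n)=5n^3. log_6(216) = 3. Since c=3 = 3, Case 2 applies: T(n) = Θ(n^log_b(a) · log n) = O(n^3 log n).

Answer: O(n^3 log n) - Case 2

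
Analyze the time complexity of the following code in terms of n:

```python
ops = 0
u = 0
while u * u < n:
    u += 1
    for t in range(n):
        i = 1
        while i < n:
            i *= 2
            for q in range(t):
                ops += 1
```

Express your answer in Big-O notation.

Each loop level contributes: √n × n × log n × n. Multiplying the contributions gives O(n^2√n log n).

Answer: O(n^2√n log n)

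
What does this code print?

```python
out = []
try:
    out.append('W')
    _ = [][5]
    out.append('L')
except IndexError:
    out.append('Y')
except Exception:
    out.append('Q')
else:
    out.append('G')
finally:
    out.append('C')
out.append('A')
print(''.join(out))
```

Execution trace: 'W' (try body) → 'Y' (except IndexError) → 'C' (finally) → 'A' (after the try/except). Output: WYCA

Answer: WYCA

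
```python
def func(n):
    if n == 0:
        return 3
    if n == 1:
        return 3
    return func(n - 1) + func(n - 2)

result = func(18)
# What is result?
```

Build up from base cases: func(0)=3, func(1)=3, func(2)=6, func(3)=9, func(4)=15, func(5)=24, func(6)=39, ..., func(18)=12543

Answer: 12543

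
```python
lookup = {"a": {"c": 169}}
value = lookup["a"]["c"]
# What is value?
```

Trace:
`lookup = {"a": {"c": 169}}` → lookup = {'a': {'c': 169}}
`value = lookup["a"]["c"]` → value = 169
So value = 169

Answer: 169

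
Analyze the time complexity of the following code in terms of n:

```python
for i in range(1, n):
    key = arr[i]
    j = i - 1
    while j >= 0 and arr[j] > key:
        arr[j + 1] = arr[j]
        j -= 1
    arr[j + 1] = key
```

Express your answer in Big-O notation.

This is Insertion sort. Time complexity: O(n²).

Answer: O(n²)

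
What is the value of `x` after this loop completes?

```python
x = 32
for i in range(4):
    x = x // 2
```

Halve 4 times: 32 // 2^4 = 2
`x` takes the values: 32 → 16 → 8 → 4 → 2

Answer: 2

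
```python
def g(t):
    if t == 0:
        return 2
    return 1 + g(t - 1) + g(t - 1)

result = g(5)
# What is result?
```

g(t) = 1 + 2·g(t-1), g(0)=2. Closed form: (2+1)·2^5 - 1 = 95.

Answer: 95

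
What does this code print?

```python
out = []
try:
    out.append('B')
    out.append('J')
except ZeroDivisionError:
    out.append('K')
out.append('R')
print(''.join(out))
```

Execution trace: 'B' (try body) → 'J' (try body, no exception) → 'R' (after the try/except). Output: BJR

Answer: BJR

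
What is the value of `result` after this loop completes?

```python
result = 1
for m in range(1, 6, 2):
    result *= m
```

Product of 1, 3, 5, ... up to 5
`result` takes the values: 1 → 3 → 15

Answer: 15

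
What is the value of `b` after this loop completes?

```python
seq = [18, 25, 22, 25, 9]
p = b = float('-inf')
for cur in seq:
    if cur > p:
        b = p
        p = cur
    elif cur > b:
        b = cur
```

Second largest (with repeats) in [18, 25, 22, 25, 9]
`b` takes the values: -inf → 18 → 22 → 25

Answer: 25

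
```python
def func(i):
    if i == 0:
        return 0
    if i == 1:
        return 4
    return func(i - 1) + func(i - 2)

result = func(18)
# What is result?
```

Build up from base cases: func(0)=0, func(1)=4, func(2)=4, func(3)=8, func(4)=12, func(5)=20, func(6)=32, ..., func(18)=10336

Answer: 10336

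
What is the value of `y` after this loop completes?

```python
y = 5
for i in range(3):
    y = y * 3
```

Multiply by 3, 3 times: 5 * 3^3 = 135
`y` takes the values: 5 → 15 → 45 → 135

Answer: 135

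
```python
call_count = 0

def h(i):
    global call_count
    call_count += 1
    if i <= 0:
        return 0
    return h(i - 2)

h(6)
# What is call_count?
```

Linear recursion stepping by 2: 4 calls from i=6 down to ≤0.

Answer: 4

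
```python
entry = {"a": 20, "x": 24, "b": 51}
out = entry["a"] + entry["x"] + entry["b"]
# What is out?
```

Trace:
`entry = {"a": 20, "x": 24, "b": 51}` → entry = {'a': 20, 'x': 24, 'b': 51}
`out = entry["a"] + entry["x"] + entry["b"]` → out = 95
So out = 95

Answer: 95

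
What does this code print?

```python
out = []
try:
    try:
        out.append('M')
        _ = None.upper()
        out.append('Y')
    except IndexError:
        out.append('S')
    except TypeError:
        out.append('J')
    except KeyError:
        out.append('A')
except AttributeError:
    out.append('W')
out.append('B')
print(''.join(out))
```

Execution trace: 'M' (try body) → 'W' (outer except AttributeError) → 'B' (after the try/except). Output: MWB

Answer: MWB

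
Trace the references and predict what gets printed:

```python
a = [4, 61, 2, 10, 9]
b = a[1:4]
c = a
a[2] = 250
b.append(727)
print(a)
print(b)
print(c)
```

Key concept: slice vs alias.
Step by step:
`a = [4, 61, 2, 10, 9]` → a = [4, 61, 2, 10, 9]
`b = a[1:4]` → b = [61, 2, 10]
`c = a` → c = [4, 61, 2, 10, 9] (same object as a)
`a[2] = 250` → a = [4, 61, 250, 10, 9] (same object as c); c = [4, 61, 250, 10, 9] (same object as a)
`b.append(727)` → b = [61, 2, 10, 727]
`print(a)` → prints [4, 61, 250, 10, 9]
`print(b)` → prints [61, 2, 10, 727]
`print(c)` → prints [4, 61, 250, 10, 9]

Answer:
[4, 61, 250, 10, 9]
[61, 2, 10, 727]
[4, 61, 250, 10, 9]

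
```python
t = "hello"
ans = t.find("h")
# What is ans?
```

Trace:
`t = "hello"` → t = 'hello'
`ans = t.find("h")` → ans = 0
So ans = 0

Answer: 0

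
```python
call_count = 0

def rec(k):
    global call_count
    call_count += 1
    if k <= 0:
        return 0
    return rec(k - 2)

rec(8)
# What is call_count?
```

Linear recursion stepping by 2: 5 calls from k=8 down to ≤0.

Answer: 5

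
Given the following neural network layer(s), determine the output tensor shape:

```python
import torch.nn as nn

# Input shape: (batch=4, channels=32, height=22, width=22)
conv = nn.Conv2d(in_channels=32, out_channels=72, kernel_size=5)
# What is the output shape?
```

Input: (4, 32, 22, 22) -> Output: (4, 72, 18, 18)

Answer: (4, 72, 18, 18)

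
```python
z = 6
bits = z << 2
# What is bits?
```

Trace:
`z = 6` → z = 6
`bits = z << 2` → bits = 24
So bits = 24

Answer: 24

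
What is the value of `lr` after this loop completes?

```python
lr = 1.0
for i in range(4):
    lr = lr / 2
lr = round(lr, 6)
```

Halving LR 4 times: 1 / 2^4
`lr` takes the values: 1.0 → 0.5 → 0.25 → 0.125 → 0.0625

Answer: 0.0625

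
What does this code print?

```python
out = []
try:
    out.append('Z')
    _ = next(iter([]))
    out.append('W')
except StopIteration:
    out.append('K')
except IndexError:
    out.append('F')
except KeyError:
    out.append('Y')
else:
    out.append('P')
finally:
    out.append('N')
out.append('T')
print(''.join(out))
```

Execution trace: 'Z' (try body) → 'K' (except StopIteration) → 'N' (finally) → 'T' (after the try/except). Output: ZKNT

Answer: ZKNT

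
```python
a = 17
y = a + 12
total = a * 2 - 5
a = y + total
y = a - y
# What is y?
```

Trace:
`a = 17` → a = 17
`y = a + 12` → y = 29
`total = a * 2 - 5` → total = 29
`a = y + total` → a = 58
`y = a - y` → y = 29
So y = 29

Answer: 29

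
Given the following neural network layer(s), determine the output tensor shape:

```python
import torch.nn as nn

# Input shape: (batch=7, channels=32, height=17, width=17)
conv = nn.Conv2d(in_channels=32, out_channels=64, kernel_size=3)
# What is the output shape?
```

Input: (7, 32, 17, 17) -> Output: (7, 64, 15, 15)

Answer: (7, 64, 15, 15)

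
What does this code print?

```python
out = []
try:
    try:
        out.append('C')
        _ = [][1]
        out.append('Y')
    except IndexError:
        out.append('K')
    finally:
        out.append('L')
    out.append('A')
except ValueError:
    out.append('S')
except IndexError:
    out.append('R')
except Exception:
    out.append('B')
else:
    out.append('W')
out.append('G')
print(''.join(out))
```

Execution trace: 'C' (inner try body) → 'K' (inner except IndexError) → 'L' (inner finally) → 'A' (try body, no exception) → 'W' (else) → 'G' (after the try/except). Output: CKLAWG

Answer: CKLAWG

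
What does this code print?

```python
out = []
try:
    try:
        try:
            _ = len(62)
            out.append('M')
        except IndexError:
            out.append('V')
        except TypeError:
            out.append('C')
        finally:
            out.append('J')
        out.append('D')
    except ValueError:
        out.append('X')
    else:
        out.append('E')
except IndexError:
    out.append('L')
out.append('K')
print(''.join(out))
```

Execution trace: 'C' (inner except TypeError) → 'J' (inner finally) → 'D' (try body, no exception) → 'E' (else) → 'K' (after the try/except). Output: CJDEK

Answer: CJDEK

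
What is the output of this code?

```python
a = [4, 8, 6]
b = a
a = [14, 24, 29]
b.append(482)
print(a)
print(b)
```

Key concept: rebinding vs mutation: a is rebound to a new list, b still points at the original.
Step by step:
`a = [4, 8, 6]` → a = [4, 8, 6]
`b = a` → b = [4, 8, 6] (same object as a)
`a = [14, 24, 29]` → a = [14, 24, 29]
`b.append(482)` → b = [4, 8, 6, 482]
`print(a)` → prints [14, 24, 29]
`print(b)` → prints [4, 8, 6, 482]

Answer:
[14, 24, 29]
[4, 8, 6, 482]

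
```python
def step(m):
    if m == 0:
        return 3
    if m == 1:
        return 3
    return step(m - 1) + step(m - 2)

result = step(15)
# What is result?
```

Build up from base cases: step(0)=3, step(1)=3, step(2)=6, step(3)=9, step(4)=15, step(5)=24, step(6)=39, ..., step(15)=2961

Answer: 2961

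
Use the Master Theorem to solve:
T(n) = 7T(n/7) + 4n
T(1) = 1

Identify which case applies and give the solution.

a=7, b=7, f(n)=4n. log_7(7) = 1. Since c=1 = 1, Case 2 applies: T(n) = Θ(n^log_b(a) · log n) = O(n log n).

Answer: O(n log n) - Case 2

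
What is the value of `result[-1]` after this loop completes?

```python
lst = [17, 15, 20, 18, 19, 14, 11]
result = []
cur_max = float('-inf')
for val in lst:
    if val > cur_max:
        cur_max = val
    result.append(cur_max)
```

Running max ends at 20
`result` takes the values: [] → [17] → [17, 17] → [17, 17, 20] → [17, 17, 20, 20] → [17, 17, 20, 20, 20] → [17, 17, 20, 20, 20, 20] → [17, 17, 20, 20, 20, 20, 20]
So `result[-1]` = 20

Answer: 20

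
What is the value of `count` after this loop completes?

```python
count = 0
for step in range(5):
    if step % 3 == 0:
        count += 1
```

Count numbers divisible by 3 in range(5)
`count` takes the values: 0 → 1 → 2

Answer: 2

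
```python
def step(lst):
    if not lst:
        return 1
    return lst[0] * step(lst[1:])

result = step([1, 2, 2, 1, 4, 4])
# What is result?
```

Product over [1, 2, 2, 1, 4, 4] = 1 * 2 * 2 * 1 * 4 * 4 = 64

Answer: 64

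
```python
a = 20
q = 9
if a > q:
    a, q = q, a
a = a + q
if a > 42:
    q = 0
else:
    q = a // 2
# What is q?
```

Trace:
`a = 20` → a = 20
`q = 9` → q = 9
`if a > q: ...` → a > q is True → a = 9; q = 20
`a = a + q` → a = 29
`if a > 42: ...` → a > 42 is False, take else branch → q = 14
So q = 14

Answer: 14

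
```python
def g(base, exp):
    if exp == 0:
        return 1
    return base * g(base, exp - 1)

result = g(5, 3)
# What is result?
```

g(5, 3) = 5 * 5 * 5 = 125

Answer: 125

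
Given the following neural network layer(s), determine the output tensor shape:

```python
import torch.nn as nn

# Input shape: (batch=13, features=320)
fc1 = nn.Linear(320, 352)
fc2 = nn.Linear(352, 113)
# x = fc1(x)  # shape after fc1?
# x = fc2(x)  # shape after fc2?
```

Input: (13, 320) -> after fc1: (13, 352) -> Output: (13, 113)

Answer: (13, 113)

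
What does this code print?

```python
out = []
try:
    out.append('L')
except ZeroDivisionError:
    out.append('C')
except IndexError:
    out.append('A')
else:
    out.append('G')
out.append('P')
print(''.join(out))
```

Execution trace: 'L' (try body, no exception) → 'G' (else) → 'P' (after the try/except). Output: LGP

Answer: LGP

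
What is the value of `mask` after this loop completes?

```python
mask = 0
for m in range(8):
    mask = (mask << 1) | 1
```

Build 8 consecutive 1-bits: 0b11111111
`mask` takes the values: 0 → 1 → 3 → 7 → 15 → 31 → 63 → 127 → 255

Answer: 255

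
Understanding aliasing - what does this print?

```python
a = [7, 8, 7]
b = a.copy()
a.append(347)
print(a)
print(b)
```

Key concept: list.copy() creates independent copy.
Step by step:
`a = [7, 8, 7]` → a = [7, 8, 7]
`b = a.copy()` → b = [7, 8, 7]
`a.append(347)` → a = [7, 8, 7, 347]
`print(a)` → prints [7, 8, 7, 347]
`print(b)` → prints [7, 8, 7]

Answer:
[7, 8, 7, 347]
[7, 8, 7]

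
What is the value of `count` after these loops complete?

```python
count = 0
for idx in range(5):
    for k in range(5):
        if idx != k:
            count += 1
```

5² - 5 (exclude diagonal)
`count` takes the values: 0 → 1 → 2 → 3 → 4 → 5 → 6 → 7 → 8 → 9 → 10 → 11 → 12 → 13 → 14 → 15 → 16 → 17 → 18 → 19 → 20

Answer: 20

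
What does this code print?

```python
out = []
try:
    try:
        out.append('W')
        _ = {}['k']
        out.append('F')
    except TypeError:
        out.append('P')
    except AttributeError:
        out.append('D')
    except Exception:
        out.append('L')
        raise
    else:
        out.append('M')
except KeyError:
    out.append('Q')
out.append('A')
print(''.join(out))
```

Execution trace: 'W' (inner try body) → 'L' (inner except Exception) → 'Q' (outer except KeyError) → 'A' (after the try/except). Output: WLQA

Answer: WLQA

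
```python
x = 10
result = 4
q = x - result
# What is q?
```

Trace:
`x = 10` → x = 10
`result = 4` → result = 4
`q = x - result` → q = 6
So q = 6

Answer: 6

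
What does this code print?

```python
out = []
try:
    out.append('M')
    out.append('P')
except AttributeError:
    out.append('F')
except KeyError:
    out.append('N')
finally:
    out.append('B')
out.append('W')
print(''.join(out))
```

Execution trace: 'M' (try body) → 'P' (try body, no exception) → 'B' (finally) → 'W' (after the try/except). Output: MPBW

Answer: MPBW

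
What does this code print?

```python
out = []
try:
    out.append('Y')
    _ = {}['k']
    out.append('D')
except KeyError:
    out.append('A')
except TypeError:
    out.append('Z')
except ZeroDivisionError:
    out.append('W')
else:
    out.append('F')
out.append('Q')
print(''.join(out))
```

Execution trace: 'Y' (try body) → 'A' (except KeyError) → 'Q' (after the try/except). Output: YAQ

Answer: YAQ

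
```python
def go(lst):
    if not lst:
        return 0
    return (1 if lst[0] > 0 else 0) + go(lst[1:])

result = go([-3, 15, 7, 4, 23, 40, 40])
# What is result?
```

Count of positive elements in [-3, 15, 7, 4, 23, 40, 40] = 6

Answer: 6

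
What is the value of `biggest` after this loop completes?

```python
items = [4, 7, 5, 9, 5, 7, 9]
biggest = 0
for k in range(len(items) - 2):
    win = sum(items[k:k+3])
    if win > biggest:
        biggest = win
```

Max sum of 3-element window in [4, 7, 5, 9, 5, 7, 9]
`biggest` takes the values: 0 → 16 → 21

Answer: 21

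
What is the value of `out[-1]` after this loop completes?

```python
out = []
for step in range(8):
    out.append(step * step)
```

Last element of squares 0 to 7
`out` takes the values: [] → [0] → [0, 1] → [0, 1, 4] → [0, 1, 4, 9] → [0, 1, 4, 9, 16] → [0, 1, 4, 9, 16, 25] → [0, 1, 4, 9, 16, 25, 36] → [0, 1, 4, 9, 16, 25, 36, 49]
So `out[-1]` = 49

Answer: 49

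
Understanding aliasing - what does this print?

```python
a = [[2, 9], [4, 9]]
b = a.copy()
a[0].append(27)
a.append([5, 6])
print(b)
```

Key concept: shallow copy with nested lists.
Step by step:
`a = [[2, 9], [4, 9]]` → a = [[2, 9], [4, 9]]
`b = a.copy()` → b = [[2, 9], [4, 9]]
`a[0].append(27)` → a = [[2, 9, 27], [4, 9]]; b = [[2, 9, 27], [4, 9]]
`a.append([5, 6])` → a = [[2, 9, 27], [4, 9], [5, 6]]
`print(b)` → prints [[2, 9, 27], [4, 9]]

Answer: [[2, 9, 27], [4, 9]]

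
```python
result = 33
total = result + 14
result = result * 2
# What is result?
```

Trace:
`result = 33` → result = 33
`total = result + 14` → total = 47
`result = result * 2` → result = 66
So result = 66

Answer: 66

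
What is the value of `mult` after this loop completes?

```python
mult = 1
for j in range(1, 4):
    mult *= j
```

3! = 6
`mult` takes the values: 1 → 2 → 6

Answer: 6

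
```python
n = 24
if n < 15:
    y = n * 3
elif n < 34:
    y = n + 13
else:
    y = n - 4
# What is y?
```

Trace:
`n = 24` → n = 24
`if n < 15: ...` → n < 15 is False, n < 34 is True → y = 37
So y = 37

Answer: 37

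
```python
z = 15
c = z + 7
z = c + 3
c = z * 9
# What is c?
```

Trace:
`z = 15` → z = 15
`c = z + 7` → c = 22
`z = c + 3` → z = 25
`c = z * 9` → c = 225
So c = 225

Answer: 225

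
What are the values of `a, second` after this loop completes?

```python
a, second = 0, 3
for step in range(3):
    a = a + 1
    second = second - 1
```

a goes 0→3, second goes 3→0
`a, second` takes the values: (0, 3) → (1, 3) → (1, 2) → (2, 2) → (2, 1) → (3, 1) → (3, 0)

Answer: 3, 0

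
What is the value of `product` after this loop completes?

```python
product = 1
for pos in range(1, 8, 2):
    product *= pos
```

Product of 1, 3, 5, ... up to 7
`product` takes the values: 1 → 3 → 15 → 105

Answer: 105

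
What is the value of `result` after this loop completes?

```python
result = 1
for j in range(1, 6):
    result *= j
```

5! = 120
`result` takes the values: 1 → 2 → 6 → 24 → 120

Answer: 120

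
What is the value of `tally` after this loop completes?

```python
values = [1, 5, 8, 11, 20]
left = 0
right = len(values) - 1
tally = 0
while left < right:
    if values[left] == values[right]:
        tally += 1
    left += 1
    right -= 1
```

Count matching pairs from ends
`tally` takes the values: 0

Answer: 0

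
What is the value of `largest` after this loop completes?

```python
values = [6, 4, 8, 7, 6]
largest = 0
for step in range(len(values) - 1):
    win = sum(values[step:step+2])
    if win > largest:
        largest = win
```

Max sum of 2-element window in [6, 4, 8, 7, 6]
`largest` takes the values: 0 → 10 → 12 → 15

Answer: 15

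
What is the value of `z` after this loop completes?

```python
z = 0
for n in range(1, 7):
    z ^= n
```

XOR of 1 to 6
`z` takes the values: 0 → 1 → 3 → 0 → 4 → 1 → 7

Answer: 7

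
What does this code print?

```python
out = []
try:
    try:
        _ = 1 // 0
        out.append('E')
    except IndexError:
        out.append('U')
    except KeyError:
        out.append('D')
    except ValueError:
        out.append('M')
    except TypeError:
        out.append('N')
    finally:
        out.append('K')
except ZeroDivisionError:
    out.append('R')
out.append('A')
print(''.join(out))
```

Execution trace: 'K' (finally) → 'R' (outer except ZeroDivisionError) → 'A' (after the try/except). Output: KRA

Answer: KRA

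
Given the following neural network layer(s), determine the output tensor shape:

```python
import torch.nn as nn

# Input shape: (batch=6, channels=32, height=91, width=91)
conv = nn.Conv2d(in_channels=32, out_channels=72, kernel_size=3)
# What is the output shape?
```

Input: (6, 32, 91, 91) -> Output: (6, 72, 89, 89)

Answer: (6, 72, 89, 89)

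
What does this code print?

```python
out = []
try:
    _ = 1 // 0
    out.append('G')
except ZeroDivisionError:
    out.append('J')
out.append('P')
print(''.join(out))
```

Execution trace: 'J' (except ZeroDivisionError) → 'P' (after the try/except). Output: JP

Answer: JP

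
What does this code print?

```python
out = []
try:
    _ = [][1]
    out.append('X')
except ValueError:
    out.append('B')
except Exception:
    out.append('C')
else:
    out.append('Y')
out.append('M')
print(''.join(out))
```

Execution trace: 'C' (except Exception) → 'M' (after the try/except). Output: CM

Answer: CM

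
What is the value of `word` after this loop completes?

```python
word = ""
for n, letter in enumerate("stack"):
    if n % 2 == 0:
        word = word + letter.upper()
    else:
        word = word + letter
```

Uppercase even positions in 'stack'
`word` takes the values: "" → "S" → "St" → "StA" → "StAc" → "StAcK"

Answer: "StAcK"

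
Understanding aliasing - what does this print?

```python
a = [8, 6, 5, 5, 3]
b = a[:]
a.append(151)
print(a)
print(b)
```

Key concept: slice [:] creates copy.
Step by step:
`a = [8, 6, 5, 5, 3]` → a = [8, 6, 5, 5, 3]
`b = a[:]` → b = [8, 6, 5, 5, 3]
`a.append(151)` → a = [8, 6, 5, 5, 3, 151]
`print(a)` → prints [8, 6, 5, 5, 3, 151]
`print(b)` → prints [8, 6, 5, 5, 3]

Answer:
[8, 6, 5, 5, 3, 151]
[8, 6, 5, 5, 3]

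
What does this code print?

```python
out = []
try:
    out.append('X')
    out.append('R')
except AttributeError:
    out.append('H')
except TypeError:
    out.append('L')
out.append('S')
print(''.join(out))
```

Execution trace: 'X' (try body) → 'R' (try body, no exception) → 'S' (after the try/except). Output: XRS

Answer: XRS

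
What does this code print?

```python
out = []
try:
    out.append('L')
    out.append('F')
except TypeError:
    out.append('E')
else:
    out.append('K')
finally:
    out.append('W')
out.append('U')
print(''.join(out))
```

Execution trace: 'L' (try body) → 'F' (try body, no exception) → 'K' (else) → 'W' (finally) → 'U' (after the try/except). Output: LFKWU

Answer: LFKWU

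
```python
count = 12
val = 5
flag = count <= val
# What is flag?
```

Trace:
`count = 12` → count = 12
`val = 5` → val = 5
`flag = count <= val` → flag = False
So flag = False

Answer: False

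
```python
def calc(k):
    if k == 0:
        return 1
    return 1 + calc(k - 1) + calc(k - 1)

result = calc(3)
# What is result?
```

calc(k) = 1 + 2·calc(k-1), calc(0)=1. Closed form: (1+1)·2^3 - 1 = 15.

Answer: 15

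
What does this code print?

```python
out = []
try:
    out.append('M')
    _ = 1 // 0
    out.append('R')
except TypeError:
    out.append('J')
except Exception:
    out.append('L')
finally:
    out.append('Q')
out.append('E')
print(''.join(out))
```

Execution trace: 'M' (try body) → 'L' (except Exception) → 'Q' (finally) → 'E' (after the try/except). Output: MLQE

Answer: MLQE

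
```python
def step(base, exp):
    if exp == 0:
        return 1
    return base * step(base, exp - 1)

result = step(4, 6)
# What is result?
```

step(4, 6) = 4 * 4 * 4 * 4 * 4 * 4 = 4096

Answer: 4096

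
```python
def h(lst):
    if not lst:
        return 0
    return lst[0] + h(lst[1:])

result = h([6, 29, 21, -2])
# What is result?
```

6 + 29 + 21 + (-2) + 0 = 54

Answer: 54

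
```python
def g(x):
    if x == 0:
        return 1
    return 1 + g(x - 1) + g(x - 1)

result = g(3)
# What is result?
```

g(x) = 1 + 2·g(x-1), g(0)=1. Closed form: (1+1)·2^3 - 1 = 15.

Answer: 15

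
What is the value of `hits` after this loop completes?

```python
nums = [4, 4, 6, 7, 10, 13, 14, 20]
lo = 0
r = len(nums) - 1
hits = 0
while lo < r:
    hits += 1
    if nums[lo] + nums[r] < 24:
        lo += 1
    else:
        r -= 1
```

Steps to find pair summing to 24
`hits` takes the values: 0 → 1 → 2 → 3 → 4 → 5 → 6 → 7

Answer: 7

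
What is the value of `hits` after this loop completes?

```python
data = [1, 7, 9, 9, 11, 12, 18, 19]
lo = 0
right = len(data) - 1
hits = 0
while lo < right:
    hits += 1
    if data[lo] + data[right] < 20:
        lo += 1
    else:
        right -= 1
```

Steps to find pair summing to 20
`hits` takes the values: 0 → 1 → 2 → 3 → 4 → 5 → 6 → 7

Answer: 7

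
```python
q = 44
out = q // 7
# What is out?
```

Trace:
`q = 44` → q = 44
`out = q // 7` → out = 6
So out = 6

Answer: 6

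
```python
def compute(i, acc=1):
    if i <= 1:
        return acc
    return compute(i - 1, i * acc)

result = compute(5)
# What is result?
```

Accumulator trace (n, acc): (5, 1) -> (4, 5) -> (3, 20) -> (2, 60) -> (1, 120) -> return 120

Answer: 120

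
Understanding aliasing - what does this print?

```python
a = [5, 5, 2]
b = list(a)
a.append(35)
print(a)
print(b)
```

Key concept: list() constructor creates copy.
Step by step:
`a = [5, 5, 2]` → a = [5, 5, 2]
`b = list(a)` → b = [5, 5, 2]
`a.append(35)` → a = [5, 5, 2, 35]
`print(a)` → prints [5, 5, 2, 35]
`print(b)` → prints [5, 5, 2]

Answer:
[5, 5, 2, 35]
[5, 5, 2]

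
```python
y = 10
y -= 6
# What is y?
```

Trace:
`y = 10` → y = 10
`y -= 6` → y = 4
So y = 4

Answer: 4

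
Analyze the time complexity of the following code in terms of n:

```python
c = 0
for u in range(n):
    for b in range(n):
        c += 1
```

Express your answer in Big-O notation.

Each loop level contributes: n × n. Multiplying the contributions gives O(n^2).

Answer: O(n^2)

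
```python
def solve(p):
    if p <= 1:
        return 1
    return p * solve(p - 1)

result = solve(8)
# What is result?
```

solve(8) = 8 * 7 * 6 * 5 * 4 * 3 * 2 * 1 = 40320

Answer: 40320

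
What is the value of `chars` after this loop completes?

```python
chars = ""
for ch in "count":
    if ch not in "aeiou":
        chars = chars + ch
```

Remove vowels from 'count'
`chars` takes the values: "" → "c" → "cn" → "cnt"

Answer: "cnt"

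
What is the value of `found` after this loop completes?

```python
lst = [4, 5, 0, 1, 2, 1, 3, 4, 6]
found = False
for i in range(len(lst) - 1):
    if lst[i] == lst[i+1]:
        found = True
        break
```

Check consecutive duplicates in [4, 5, 0, 1, 2, 1, 3, 4, 6]
`found` takes the values: False

Answer: False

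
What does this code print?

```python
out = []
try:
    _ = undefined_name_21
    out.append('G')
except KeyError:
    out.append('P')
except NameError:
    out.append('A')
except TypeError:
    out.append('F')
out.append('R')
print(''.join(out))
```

Execution trace: 'A' (except NameError) → 'R' (after the try/except). Output: AR

Answer: AR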